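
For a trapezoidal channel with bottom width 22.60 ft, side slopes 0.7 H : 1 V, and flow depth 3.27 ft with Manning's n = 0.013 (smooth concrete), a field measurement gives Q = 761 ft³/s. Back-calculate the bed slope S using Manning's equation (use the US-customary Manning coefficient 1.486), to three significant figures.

A = (b + z·y)·y = (22.60 + 0.7×3.27)×3.27 = 81.39 ft²
P = b + 2y√(1+z²) = 22.60 + 2×3.27×√(1+0.7²) = 30.58 ft
R = A/P = 81.39/30.58 = 2.661 ft
S = (Q·n / (1.486·A·R^(2/3)))² = (761×0.013 / (1.486×81.39×1.920))² = 0.001814

0.00181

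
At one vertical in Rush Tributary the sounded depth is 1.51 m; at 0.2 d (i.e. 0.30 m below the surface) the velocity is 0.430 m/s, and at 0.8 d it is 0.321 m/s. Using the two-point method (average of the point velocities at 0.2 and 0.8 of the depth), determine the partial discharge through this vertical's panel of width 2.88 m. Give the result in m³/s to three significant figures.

1.63 m³/s

v̄ = (0.430 + 0.321) / 2 = 0.3755 m/s
q = v̄ × d × w = 0.3755 × 1.51 × 2.88 = 1.633 m³/s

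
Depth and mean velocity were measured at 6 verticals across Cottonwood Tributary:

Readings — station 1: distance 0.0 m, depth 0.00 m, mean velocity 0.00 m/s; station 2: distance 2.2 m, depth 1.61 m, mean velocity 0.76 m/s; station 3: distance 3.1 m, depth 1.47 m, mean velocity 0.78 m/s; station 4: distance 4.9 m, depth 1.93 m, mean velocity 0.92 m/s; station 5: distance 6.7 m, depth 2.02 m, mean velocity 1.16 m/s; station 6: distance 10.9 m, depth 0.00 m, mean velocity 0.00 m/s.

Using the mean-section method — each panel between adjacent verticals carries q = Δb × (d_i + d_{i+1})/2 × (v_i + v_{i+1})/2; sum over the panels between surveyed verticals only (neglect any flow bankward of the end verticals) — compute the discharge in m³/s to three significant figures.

10.5 m³/s

Panel 1-2: Δb = 2.2 m, d̄ = (0.00+1.61)/2 = 0.805, v̄ = (0.00+0.76)/2 = 0.38 → q = 2.2×0.805×0.38 = 0.6730 m³/s
Panel 2-3: Δb = 0.9 m, d̄ = (1.61+1.47)/2 = 1.54, v̄ = (0.76+0.78)/2 = 0.77 → q = 0.9×1.54×0.77 = 1.067 m³/s
Panel 3-4: Δb = 1.8 m, d̄ = (1.47+1.93)/2 = 1.7, v̄ = (0.78+0.92)/2 = 0.85 → q = 1.8×1.7×0.85 = 2.601 m³/s
Panel 4-5: Δb = 1.8 m, d̄ = (1.93+2.02)/2 = 1.975, v̄ = (0.92+1.16)/2 = 1.04 → q = 1.8×1.975×1.04 = 3.697 m³/s
Panel 5-6: Δb = 4.2 m, d̄ = (2.02+0.00)/2 = 1.01, v̄ = (1.16+0.00)/2 = 0.58 → q = 4.2×1.01×0.58 = 2.460 m³/s
Q = Σ q = 10.50 m³/s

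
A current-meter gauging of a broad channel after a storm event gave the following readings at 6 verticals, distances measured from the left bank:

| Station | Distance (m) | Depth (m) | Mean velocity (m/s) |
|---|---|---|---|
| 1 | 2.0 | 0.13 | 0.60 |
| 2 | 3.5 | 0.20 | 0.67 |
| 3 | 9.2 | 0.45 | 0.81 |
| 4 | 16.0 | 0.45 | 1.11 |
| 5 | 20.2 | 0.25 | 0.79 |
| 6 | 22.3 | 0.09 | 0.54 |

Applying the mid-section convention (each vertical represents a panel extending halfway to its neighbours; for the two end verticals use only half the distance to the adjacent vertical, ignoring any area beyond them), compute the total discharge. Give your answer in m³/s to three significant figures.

6.24 m³/s

w_1 = (3.5 − 2.0)/2 = 0.75 m; q_1 = 0.60 × 0.13 × 0.75 = 0.05850 m³/s
w_2 = (9.2 − 2.0)/2 = 3.6 m; q_2 = 0.67 × 0.20 × 3.6 = 0.4824 m³/s
w_3 = (16.0 − 3.5)/2 = 6.25 m; q_3 = 0.81 × 0.45 × 6.25 = 2.278 m³/s
w_4 = (20.2 − 9.2)/2 = 5.5 m; q_4 = 1.11 × 0.45 × 5.5 = 2.747 m³/s
w_5 = (22.3 − 16.0)/2 = 3.15 m; q_5 = 0.79 × 0.25 × 3.15 = 0.6221 m³/s
w_6 = (22.3 − 20.2)/2 = 1.05 m; q_6 = 0.54 × 0.09 × 1.05 = 0.05103 m³/s
Q = Σ qᵢ = 6.239 m³/s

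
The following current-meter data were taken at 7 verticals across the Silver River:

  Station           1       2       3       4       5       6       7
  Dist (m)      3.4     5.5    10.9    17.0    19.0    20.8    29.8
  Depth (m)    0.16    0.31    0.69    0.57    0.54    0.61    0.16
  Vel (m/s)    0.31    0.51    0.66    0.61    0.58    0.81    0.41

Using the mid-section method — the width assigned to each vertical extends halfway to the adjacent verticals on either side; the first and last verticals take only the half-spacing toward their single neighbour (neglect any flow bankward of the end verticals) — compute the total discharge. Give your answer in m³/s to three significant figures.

8.23 m³/s

w_1 = (5.5 − 3.4)/2 = 1.05 m; q_1 = 0.31 × 0.16 × 1.05 = 0.05208 m³/s
w_2 = (10.9 − 3.4)/2 = 3.75 m; q_2 = 0.51 × 0.31 × 3.75 = 0.5929 m³/s
w_3 = (17.0 − 5.5)/2 = 5.75 m; q_3 = 0.66 × 0.69 × 5.75 = 2.619 m³/s
w_4 = (19.0 − 10.9)/2 = 4.05 m; q_4 = 0.61 × 0.57 × 4.05 = 1.408 m³/s
w_5 = (20.8 − 17.0)/2 = 1.9 m; q_5 = 0.58 × 0.54 × 1.9 = 0.5951 m³/s
w_6 = (29.8 − 19.0)/2 = 5.4 m; q_6 = 0.81 × 0.61 × 5.4 = 2.668 m³/s
w_7 = (29.8 − 20.8)/2 = 4.5 m; q_7 = 0.41 × 0.16 × 4.5 = 0.2952 m³/s
Q = Σ qᵢ = 8.230 m³/s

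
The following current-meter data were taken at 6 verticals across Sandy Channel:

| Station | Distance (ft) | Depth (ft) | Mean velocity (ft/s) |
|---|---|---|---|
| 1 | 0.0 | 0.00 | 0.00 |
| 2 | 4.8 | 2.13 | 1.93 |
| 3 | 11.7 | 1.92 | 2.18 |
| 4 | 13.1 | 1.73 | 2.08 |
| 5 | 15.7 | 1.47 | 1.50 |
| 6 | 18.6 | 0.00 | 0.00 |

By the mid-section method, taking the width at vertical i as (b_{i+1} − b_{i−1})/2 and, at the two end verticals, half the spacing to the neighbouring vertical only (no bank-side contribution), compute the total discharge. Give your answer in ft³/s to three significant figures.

54.7 ft³/s

w_2 = (11.7 − 0.0)/2 = 5.85 ft; q_2 = 1.93 × 2.13 × 5.85 = 24.05 ft³/s
w_3 = (13.1 − 4.8)/2 = 4.15 ft; q_3 = 2.18 × 1.92 × 4.15 = 17.37 ft³/s
w_4 = (15.7 − 11.7)/2 = 2 ft; q_4 = 2.08 × 1.73 × 2 = 7.197 ft³/s
w_5 = (18.6 − 13.1)/2 = 2.75 ft; q_5 = 1.50 × 1.47 × 2.75 = 6.064 ft³/s
Stations 1, 6 contribute zero (depth or velocity is 0).
Q = Σ qᵢ = 54.68 ft³/s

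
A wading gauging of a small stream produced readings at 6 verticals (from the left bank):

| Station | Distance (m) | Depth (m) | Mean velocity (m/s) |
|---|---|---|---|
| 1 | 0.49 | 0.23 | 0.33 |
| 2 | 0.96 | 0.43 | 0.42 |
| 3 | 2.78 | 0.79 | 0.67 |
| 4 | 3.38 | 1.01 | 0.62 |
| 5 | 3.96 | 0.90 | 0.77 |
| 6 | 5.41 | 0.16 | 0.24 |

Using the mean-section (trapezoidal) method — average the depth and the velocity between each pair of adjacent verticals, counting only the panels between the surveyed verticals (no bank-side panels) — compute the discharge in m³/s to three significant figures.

1.78 m³/s

Panel 1-2: Δb = 0.47 m, d̄ = (0.23+0.43)/2 = 0.33, v̄ = (0.33+0.42)/2 = 0.375 → q = 0.47×0.33×0.375 = 0.05816 m³/s
Panel 2-3: Δb = 1.82 m, d̄ = (0.43+0.79)/2 = 0.61, v̄ = (0.42+0.67)/2 = 0.545 → q = 1.82×0.61×0.545 = 0.6051 m³/s
Panel 3-4: Δb = 0.6 m, d̄ = (0.79+1.01)/2 = 0.9, v̄ = (0.67+0.62)/2 = 0.645 → q = 0.6×0.9×0.645 = 0.3483 m³/s
Panel 4-5: Δb = 0.58 m, d̄ = (1.01+0.90)/2 = 0.955, v̄ = (0.62+0.77)/2 = 0.695 → q = 0.58×0.955×0.695 = 0.3850 m³/s
Panel 5-6: Δb = 1.45 m, d̄ = (0.90+0.16)/2 = 0.53, v̄ = (0.77+0.24)/2 = 0.505 → q = 1.45×0.53×0.505 = 0.3881 m³/s
Q = Σ q = 1.785 m³/s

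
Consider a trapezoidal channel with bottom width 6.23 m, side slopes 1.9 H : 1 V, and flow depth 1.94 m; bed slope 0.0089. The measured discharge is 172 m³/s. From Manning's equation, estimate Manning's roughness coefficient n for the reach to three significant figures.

A = (b + z·y)·y = (6.23 + 1.9×1.94)×1.94 = 19.24 m²
P = b + 2y√(1+z²) = 6.23 + 2×1.94×√(1+1.9²) = 14.56 m
R = A/P = 19.24/14.56 = 1.321 m
n = (1/Q)·A·R^(2/3)·S^(1/2) = (1/172) × 19.24 × 1.204 × 0.09434 = 0.01270

0.0127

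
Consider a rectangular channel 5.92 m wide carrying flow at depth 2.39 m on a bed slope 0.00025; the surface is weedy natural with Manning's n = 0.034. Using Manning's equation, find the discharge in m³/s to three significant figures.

7.93 m³/s

A = b·y = 5.92 × 2.39 = 14.15 m²
P = b + 2y = 5.92 + 2×2.39 = 10.70 m
R = A/P = 14.15/10.70 = 1.322 m
Q = (1/n)·A·R^(2/3)·S^(1/2) = (1/0.034) × 14.15 × 1.322^(2/3) × 0.00025^(1/2) = 7.927 m³/s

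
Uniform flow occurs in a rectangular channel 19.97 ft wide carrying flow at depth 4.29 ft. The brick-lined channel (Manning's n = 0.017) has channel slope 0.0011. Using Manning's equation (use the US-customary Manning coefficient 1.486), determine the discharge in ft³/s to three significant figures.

517 ft³/s

A = b·y = 19.97 × 4.29 = 85.67 ft²
P = b + 2y = 19.97 + 2×4.29 = 28.55 ft
R = A/P = 85.67/28.55 = 3.001 ft
Q = (1.486/n)·A·R^(2/3)·S^(1/2) = (1.486/0.017) × 85.67 × 3.001^(2/3) × 0.0011^(1/2) = 516.7 ft³/s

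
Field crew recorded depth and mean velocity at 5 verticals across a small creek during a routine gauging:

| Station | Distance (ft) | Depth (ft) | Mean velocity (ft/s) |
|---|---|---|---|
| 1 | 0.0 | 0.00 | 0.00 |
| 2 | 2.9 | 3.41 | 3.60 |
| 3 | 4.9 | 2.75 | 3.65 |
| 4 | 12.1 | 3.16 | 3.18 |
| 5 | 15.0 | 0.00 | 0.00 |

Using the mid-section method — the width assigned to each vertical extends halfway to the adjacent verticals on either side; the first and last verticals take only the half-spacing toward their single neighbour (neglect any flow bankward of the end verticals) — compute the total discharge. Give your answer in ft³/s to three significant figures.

w_2 = (4.9 − 0.0)/2 = 2.45 ft; q_2 = 3.60 × 3.41 × 2.45 = 30.08 ft³/s
w_3 = (12.1 − 2.9)/2 = 4.6 ft; q_3 = 3.65 × 2.75 × 4.6 = 46.17 ft³/s
w_4 = (15.0 − 4.9)/2 = 5.05 ft; q_4 = 3.18 × 3.16 × 5.05 = 50.75 ft³/s
Stations 1, 5 contribute zero (depth or velocity is 0).
Q = Σ qᵢ = 127.0 ft³/s

127 ft³/s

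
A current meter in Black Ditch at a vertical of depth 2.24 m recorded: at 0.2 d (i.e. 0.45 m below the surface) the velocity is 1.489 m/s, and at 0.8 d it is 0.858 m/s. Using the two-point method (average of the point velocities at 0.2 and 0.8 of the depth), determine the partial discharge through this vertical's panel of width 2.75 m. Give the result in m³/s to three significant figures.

7.23 m³/s

v̄ = (1.489 + 0.858) / 2 = 1.174 m/s
q = v̄ × d × w = 1.174 × 2.24 × 2.75 = 7.229 m³/s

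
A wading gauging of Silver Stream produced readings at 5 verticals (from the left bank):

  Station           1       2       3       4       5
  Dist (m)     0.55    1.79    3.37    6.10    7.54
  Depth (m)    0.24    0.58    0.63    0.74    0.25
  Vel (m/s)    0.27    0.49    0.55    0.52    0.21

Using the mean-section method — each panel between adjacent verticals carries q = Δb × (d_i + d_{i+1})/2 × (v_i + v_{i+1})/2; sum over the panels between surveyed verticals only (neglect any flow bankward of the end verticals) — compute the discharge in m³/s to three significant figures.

1.95 m³/s

Panel 1-2: Δb = 1.24 m, d̄ = (0.24+0.58)/2 = 0.41, v̄ = (0.27+0.49)/2 = 0.38 → q = 1.24×0.41×0.38 = 0.1932 m³/s
Panel 2-3: Δb = 1.58 m, d̄ = (0.58+0.63)/2 = 0.605, v̄ = (0.49+0.55)/2 = 0.52 → q = 1.58×0.605×0.52 = 0.4971 m³/s
Panel 3-4: Δb = 2.73 m, d̄ = (0.63+0.74)/2 = 0.685, v̄ = (0.55+0.52)/2 = 0.535 → q = 2.73×0.685×0.535 = 1.000 m³/s
Panel 4-5: Δb = 1.44 m, d̄ = (0.74+0.25)/2 = 0.495, v̄ = (0.52+0.21)/2 = 0.365 → q = 1.44×0.495×0.365 = 0.2602 m³/s
Q = Σ q = 1.951 m³/s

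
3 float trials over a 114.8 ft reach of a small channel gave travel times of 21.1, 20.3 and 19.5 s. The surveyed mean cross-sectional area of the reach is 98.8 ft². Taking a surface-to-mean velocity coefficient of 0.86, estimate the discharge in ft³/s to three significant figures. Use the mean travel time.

t̄ = (21.1 + 20.3 + 19.5) / 3 = 20.3 s
v_surface = L / t̄ = 114.8 / 20.3 = 5.655 ft/s
v_mean = 0.86 × 5.655 = 4.863 ft/s
Q = A × v_mean = 98.8 × 4.863 = 480.5 ft³/s

481 ft³/s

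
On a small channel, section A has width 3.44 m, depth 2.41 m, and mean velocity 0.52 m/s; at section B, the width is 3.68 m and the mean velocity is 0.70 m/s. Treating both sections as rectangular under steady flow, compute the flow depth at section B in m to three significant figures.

Q = A₁V₁ = (3.44×2.41) × 0.52 = 4.311 m³/s
d₂ = Q/(b₂ V₂) = 4.311/(3.68×0.70) = 1.674 m

1.67 m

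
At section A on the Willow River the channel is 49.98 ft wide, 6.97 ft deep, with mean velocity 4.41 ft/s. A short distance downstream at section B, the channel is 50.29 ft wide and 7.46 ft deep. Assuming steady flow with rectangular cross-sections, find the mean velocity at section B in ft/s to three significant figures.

Q = A₁V₁ = (49.98×6.97) × 4.41 = 1536 ft³/s
A₂ = 50.29 × 7.46 = 375.2 ft²
V₂ = Q/A₂ = 1536/375.2 = 4.095 ft/s

4.09 ft/s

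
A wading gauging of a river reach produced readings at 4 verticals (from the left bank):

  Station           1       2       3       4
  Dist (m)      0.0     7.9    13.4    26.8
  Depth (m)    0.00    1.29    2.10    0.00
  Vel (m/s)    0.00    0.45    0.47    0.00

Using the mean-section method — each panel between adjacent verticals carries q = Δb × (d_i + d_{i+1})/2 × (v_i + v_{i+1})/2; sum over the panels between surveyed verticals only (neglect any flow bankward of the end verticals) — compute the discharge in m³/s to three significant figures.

Panel 1-2: Δb = 7.9 m, d̄ = (0.00+1.29)/2 = 0.645, v̄ = (0.00+0.45)/2 = 0.225 → q = 7.9×0.645×0.225 = 1.146 m³/s
Panel 2-3: Δb = 5.5 m, d̄ = (1.29+2.10)/2 = 1.695, v̄ = (0.45+0.47)/2 = 0.46 → q = 5.5×1.695×0.46 = 4.288 m³/s
Panel 3-4: Δb = 13.4 m, d̄ = (2.10+0.00)/2 = 1.05, v̄ = (0.47+0.00)/2 = 0.235 → q = 13.4×1.05×0.235 = 3.306 m³/s
Q = Σ q = 8.741 m³/s

8.74 m³/s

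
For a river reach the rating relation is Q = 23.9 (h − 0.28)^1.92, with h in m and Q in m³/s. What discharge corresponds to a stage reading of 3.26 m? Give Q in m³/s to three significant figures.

194 m³/s

Q = 23.9 × (3.26 − 0.28)^1.92 = 23.9 × 2.98^1.92 = 194.5 m³/s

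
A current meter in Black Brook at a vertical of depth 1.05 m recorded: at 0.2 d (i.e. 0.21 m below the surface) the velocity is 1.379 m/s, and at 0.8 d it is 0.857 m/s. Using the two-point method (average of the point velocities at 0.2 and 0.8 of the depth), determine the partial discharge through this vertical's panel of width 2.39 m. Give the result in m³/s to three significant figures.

2.81 m³/s

v̄ = (1.379 + 0.857) / 2 = 1.118 m/s
q = v̄ × d × w = 1.118 × 1.05 × 2.39 = 2.806 m³/s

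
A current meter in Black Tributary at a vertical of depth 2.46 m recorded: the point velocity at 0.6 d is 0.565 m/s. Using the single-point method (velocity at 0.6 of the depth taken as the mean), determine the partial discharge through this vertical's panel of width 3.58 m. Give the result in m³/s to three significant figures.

4.98 m³/s

v̄ = v₀.₆ = 0.565 m/s
q = v̄ × d × w = 0.5650 × 2.46 × 3.58 = 4.976 m³/s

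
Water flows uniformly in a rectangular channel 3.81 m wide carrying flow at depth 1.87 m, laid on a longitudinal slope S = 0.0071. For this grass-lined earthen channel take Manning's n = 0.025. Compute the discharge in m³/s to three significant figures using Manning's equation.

23.1 m³/s

A = b·y = 3.81 × 1.87 = 7.125 m²
P = b + 2y = 3.81 + 2×1.87 = 7.550 m
R = A/P = 7.125/7.550 = 0.9437 m
Q = (1/n)·A·R^(2/3)·S^(1/2) = (1/0.025) × 7.125 × 0.9437^(2/3) × 0.0071^(1/2) = 23.10 m³/s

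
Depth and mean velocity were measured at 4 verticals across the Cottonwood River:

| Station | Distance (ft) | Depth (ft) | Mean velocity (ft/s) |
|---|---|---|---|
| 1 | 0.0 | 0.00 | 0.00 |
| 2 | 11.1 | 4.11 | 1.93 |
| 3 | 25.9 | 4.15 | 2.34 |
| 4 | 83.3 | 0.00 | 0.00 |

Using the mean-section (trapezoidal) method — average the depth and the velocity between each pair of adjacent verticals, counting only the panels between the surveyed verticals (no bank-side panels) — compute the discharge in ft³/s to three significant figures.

292 ft³/s

Panel 1-2: Δb = 11.1 ft, d̄ = (0.00+4.11)/2 = 2.055, v̄ = (0.00+1.93)/2 = 0.965 → q = 11.1×2.055×0.965 = 22.01 ft³/s
Panel 2-3: Δb = 14.8 ft, d̄ = (4.11+4.15)/2 = 4.13, v̄ = (1.93+2.34)/2 = 2.135 → q = 14.8×4.13×2.135 = 130.5 ft³/s
Panel 3-4: Δb = 57.4 ft, d̄ = (4.15+0.00)/2 = 2.075, v̄ = (2.34+0.00)/2 = 1.17 → q = 57.4×2.075×1.17 = 139.4 ft³/s
Q = Σ q = 291.9 ft³/s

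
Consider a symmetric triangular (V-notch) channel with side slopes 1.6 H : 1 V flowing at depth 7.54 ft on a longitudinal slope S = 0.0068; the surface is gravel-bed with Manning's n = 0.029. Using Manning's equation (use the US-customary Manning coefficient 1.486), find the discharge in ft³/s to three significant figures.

834 ft³/s

A = z·y² = 1.6×7.54² = 90.96 ft²
P = 2y√(1+z²) = 2×7.54×√(1+1.6²) = 28.45 ft
R = A/P = 90.96/28.45 = 3.197 ft
Q = (1.486/n)·A·R^(2/3)·S^(1/2) = (1.486/0.029) × 90.96 × 3.197^(2/3) × 0.0068^(1/2) = 834.1 ft³/s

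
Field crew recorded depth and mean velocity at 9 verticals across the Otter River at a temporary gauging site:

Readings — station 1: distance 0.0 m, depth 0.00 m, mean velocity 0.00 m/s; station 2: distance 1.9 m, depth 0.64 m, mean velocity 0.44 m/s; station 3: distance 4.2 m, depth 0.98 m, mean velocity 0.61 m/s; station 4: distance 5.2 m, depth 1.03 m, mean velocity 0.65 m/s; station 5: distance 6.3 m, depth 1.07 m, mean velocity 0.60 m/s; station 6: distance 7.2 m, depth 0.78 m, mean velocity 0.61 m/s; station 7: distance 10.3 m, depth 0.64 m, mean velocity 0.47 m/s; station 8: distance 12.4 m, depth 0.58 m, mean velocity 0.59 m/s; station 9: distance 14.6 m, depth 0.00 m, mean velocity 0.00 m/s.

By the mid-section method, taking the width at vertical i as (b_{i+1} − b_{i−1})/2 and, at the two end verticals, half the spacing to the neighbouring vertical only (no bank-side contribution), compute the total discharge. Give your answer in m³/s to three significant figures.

w_2 = (4.2 − 0.0)/2 = 2.1 m; q_2 = 0.44 × 0.64 × 2.1 = 0.5914 m³/s
w_3 = (5.2 − 1.9)/2 = 1.65 m; q_3 = 0.61 × 0.98 × 1.65 = 0.9864 m³/s
w_4 = (6.3 − 4.2)/2 = 1.05 m; q_4 = 0.65 × 1.03 × 1.05 = 0.7030 m³/s
w_5 = (7.2 − 5.2)/2 = 1 m; q_5 = 0.60 × 1.07 × 1 = 0.6420 m³/s
w_6 = (10.3 − 6.3)/2 = 2 m; q_6 = 0.61 × 0.78 × 2 = 0.9516 m³/s
w_7 = (12.4 − 7.2)/2 = 2.6 m; q_7 = 0.47 × 0.64 × 2.6 = 0.7821 m³/s
w_8 = (14.6 − 10.3)/2 = 2.15 m; q_8 = 0.59 × 0.58 × 2.15 = 0.7357 m³/s
Stations 1, 9 contribute zero (depth or velocity is 0).
Q = Σ qᵢ = 5.392 m³/s

5.39 m³/s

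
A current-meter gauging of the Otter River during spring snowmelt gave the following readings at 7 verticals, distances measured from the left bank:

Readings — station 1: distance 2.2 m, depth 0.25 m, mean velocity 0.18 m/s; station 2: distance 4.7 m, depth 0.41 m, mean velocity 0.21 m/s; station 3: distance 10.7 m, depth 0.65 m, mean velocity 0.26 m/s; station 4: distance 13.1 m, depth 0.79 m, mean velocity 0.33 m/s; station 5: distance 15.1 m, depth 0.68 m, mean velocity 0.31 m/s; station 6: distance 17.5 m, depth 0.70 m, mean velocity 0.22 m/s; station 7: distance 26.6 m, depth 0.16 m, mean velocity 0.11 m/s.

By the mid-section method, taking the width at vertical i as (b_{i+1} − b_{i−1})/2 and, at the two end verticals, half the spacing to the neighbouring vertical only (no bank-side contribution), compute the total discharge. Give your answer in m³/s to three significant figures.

3.13 m³/s

w_1 = (4.7 − 2.2)/2 = 1.25 m; q_1 = 0.18 × 0.25 × 1.25 = 0.05625 m³/s
w_2 = (10.7 − 2.2)/2 = 4.25 m; q_2 = 0.21 × 0.41 × 4.25 = 0.3659 m³/s
w_3 = (13.1 − 4.7)/2 = 4.2 m; q_3 = 0.26 × 0.65 × 4.2 = 0.7098 m³/s
w_4 = (15.1 − 10.7)/2 = 2.2 m; q_4 = 0.33 × 0.79 × 2.2 = 0.5735 m³/s
w_5 = (17.5 − 13.1)/2 = 2.2 m; q_5 = 0.31 × 0.68 × 2.2 = 0.4638 m³/s
w_6 = (26.6 − 15.1)/2 = 5.75 m; q_6 = 0.22 × 0.70 × 5.75 = 0.8855 m³/s
w_7 = (26.6 − 17.5)/2 = 4.55 m; q_7 = 0.11 × 0.16 × 4.55 = 0.08008 m³/s
Q = Σ qᵢ = 3.135 m³/s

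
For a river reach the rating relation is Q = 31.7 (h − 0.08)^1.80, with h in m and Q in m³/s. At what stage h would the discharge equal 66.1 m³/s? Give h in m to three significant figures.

1.58 m

h − h₀ = (Q/C)^(1/b) = (66.1/31.7)^(1/1.80) = 1.504 m
h = 0.08 + 1.504 = 1.584 m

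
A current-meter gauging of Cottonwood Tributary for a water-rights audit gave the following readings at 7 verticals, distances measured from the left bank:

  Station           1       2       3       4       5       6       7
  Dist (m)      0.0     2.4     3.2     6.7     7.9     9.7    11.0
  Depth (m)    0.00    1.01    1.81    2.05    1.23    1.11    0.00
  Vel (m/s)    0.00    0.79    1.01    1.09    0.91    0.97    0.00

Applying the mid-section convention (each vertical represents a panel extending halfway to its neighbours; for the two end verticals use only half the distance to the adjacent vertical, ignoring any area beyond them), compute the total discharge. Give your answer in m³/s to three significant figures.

w_2 = (3.2 − 0.0)/2 = 1.6 m; q_2 = 0.79 × 1.01 × 1.6 = 1.277 m³/s
w_3 = (6.7 − 2.4)/2 = 2.15 m; q_3 = 1.01 × 1.81 × 2.15 = 3.930 m³/s
w_4 = (7.9 − 3.2)/2 = 2.35 m; q_4 = 1.09 × 2.05 × 2.35 = 5.251 m³/s
w_5 = (9.7 − 6.7)/2 = 1.5 m; q_5 = 0.91 × 1.23 × 1.5 = 1.679 m³/s
w_6 = (11.0 − 7.9)/2 = 1.55 m; q_6 = 0.97 × 1.11 × 1.55 = 1.669 m³/s
Stations 1, 7 contribute zero (depth or velocity is 0).
Q = Σ qᵢ = 13.81 m³/s

13.8 m³/s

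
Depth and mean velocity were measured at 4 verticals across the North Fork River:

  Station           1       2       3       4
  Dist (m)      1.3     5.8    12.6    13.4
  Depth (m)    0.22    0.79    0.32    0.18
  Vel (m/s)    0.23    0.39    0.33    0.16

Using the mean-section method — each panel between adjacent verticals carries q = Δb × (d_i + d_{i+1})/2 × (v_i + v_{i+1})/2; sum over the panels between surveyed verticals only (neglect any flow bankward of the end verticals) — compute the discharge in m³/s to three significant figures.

2.11 m³/s

Panel 1-2: Δb = 4.5 m, d̄ = (0.22+0.79)/2 = 0.505, v̄ = (0.23+0.39)/2 = 0.31 → q = 4.5×0.505×0.31 = 0.7045 m³/s
Panel 2-3: Δb = 6.8 m, d̄ = (0.79+0.32)/2 = 0.555, v̄ = (0.39+0.33)/2 = 0.36 → q = 6.8×0.555×0.36 = 1.359 m³/s
Panel 3-4: Δb = 0.8 m, d̄ = (0.32+0.18)/2 = 0.25, v̄ = (0.33+0.16)/2 = 0.245 → q = 0.8×0.25×0.245 = 0.04900 m³/s
Q = Σ q = 2.112 m³/s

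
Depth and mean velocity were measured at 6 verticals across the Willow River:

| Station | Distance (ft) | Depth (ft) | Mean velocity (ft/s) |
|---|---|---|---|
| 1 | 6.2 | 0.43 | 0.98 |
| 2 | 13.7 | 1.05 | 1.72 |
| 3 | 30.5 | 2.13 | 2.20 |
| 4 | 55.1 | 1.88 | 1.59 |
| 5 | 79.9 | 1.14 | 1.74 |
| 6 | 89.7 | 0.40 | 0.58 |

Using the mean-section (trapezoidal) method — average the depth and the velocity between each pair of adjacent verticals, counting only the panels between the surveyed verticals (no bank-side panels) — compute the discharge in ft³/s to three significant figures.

224 ft³/s

Panel 1-2: Δb = 7.5 ft, d̄ = (0.43+1.05)/2 = 0.74, v̄ = (0.98+1.72)/2 = 1.35 → q = 7.5×0.74×1.35 = 7.493 ft³/s
Panel 2-3: Δb = 16.8 ft, d̄ = (1.05+2.13)/2 = 1.59, v̄ = (1.72+2.20)/2 = 1.96 → q = 16.8×1.59×1.96 = 52.36 ft³/s
Panel 3-4: Δb = 24.6 ft, d̄ = (2.13+1.88)/2 = 2.005, v̄ = (2.20+1.59)/2 = 1.895 → q = 24.6×2.005×1.895 = 93.47 ft³/s
Panel 4-5: Δb = 24.8 ft, d̄ = (1.88+1.14)/2 = 1.51, v̄ = (1.59+1.74)/2 = 1.665 → q = 24.8×1.51×1.665 = 62.35 ft³/s
Panel 5-6: Δb = 9.8 ft, d̄ = (1.14+0.40)/2 = 0.77, v̄ = (1.74+0.58)/2 = 1.16 → q = 9.8×0.77×1.16 = 8.753 ft³/s
Q = Σ q = 224.4 ft³/s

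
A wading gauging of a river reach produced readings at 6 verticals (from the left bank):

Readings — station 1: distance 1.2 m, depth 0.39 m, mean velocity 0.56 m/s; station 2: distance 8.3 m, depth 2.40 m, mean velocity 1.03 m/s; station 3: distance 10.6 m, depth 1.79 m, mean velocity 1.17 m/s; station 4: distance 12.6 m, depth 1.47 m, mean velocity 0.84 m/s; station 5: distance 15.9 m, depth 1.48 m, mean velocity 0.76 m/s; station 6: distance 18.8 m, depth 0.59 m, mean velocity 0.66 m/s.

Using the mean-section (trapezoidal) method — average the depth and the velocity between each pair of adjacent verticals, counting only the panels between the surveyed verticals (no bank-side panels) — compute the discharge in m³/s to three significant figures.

Panel 1-2: Δb = 7.1 m, d̄ = (0.39+2.40)/2 = 1.395, v̄ = (0.56+1.03)/2 = 0.795 → q = 7.1×1.395×0.795 = 7.874 m³/s
Panel 2-3: Δb = 2.3 m, d̄ = (2.40+1.79)/2 = 2.095, v̄ = (1.03+1.17)/2 = 1.1 → q = 2.3×2.095×1.1 = 5.300 m³/s
Panel 3-4: Δb = 2 m, d̄ = (1.79+1.47)/2 = 1.63, v̄ = (1.17+0.84)/2 = 1.005 → q = 2×1.63×1.005 = 3.276 m³/s
Panel 4-5: Δb = 3.3 m, d̄ = (1.47+1.48)/2 = 1.475, v̄ = (0.84+0.76)/2 = 0.8 → q = 3.3×1.475×0.8 = 3.894 m³/s
Panel 5-6: Δb = 2.9 m, d̄ = (1.48+0.59)/2 = 1.035, v̄ = (0.76+0.66)/2 = 0.71 → q = 2.9×1.035×0.71 = 2.131 m³/s
Q = Σ q = 22.48 m³/s

22.5 m³/s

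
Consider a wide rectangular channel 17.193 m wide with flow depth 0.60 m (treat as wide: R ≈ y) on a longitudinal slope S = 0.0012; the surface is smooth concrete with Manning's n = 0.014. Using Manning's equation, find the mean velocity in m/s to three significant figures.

1.76 m/s

A = b·y = 17.193 × 0.60 = 10.32 m²
Wide channel: R ≈ y = 0.60 m
Q = (1/n)·A·R^(2/3)·S^(1/2) = (1/0.014) × 10.32 × 0.6000^(2/3) × 0.0012^(1/2) = 18.16 m³/s
V = Q/A = 18.16/10.32 = 1.760 m/s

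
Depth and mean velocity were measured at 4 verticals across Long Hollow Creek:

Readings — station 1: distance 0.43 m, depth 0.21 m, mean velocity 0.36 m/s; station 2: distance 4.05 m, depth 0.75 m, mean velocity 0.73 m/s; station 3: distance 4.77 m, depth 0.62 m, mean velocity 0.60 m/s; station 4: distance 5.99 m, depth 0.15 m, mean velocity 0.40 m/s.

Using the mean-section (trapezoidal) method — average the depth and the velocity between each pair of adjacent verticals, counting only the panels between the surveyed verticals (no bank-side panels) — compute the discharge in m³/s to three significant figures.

Panel 1-2: Δb = 3.62 m, d̄ = (0.21+0.75)/2 = 0.48, v̄ = (0.36+0.73)/2 = 0.545 → q = 3.62×0.48×0.545 = 0.9470 m³/s
Panel 2-3: Δb = 0.72 m, d̄ = (0.75+0.62)/2 = 0.685, v̄ = (0.73+0.60)/2 = 0.665 → q = 0.72×0.685×0.665 = 0.3280 m³/s
Panel 3-4: Δb = 1.22 m, d̄ = (0.62+0.15)/2 = 0.385, v̄ = (0.60+0.40)/2 = 0.5 → q = 1.22×0.385×0.5 = 0.2349 m³/s
Q = Σ q = 1.510 m³/s

1.51 m³/s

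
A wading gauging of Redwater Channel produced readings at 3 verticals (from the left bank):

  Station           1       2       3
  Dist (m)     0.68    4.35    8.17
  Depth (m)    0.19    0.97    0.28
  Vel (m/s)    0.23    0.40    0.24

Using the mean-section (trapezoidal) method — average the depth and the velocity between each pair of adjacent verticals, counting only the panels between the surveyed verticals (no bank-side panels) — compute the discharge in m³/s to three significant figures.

Panel 1-2: Δb = 3.67 m, d̄ = (0.19+0.97)/2 = 0.58, v̄ = (0.23+0.40)/2 = 0.315 → q = 3.67×0.58×0.315 = 0.6705 m³/s
Panel 2-3: Δb = 3.82 m, d̄ = (0.97+0.28)/2 = 0.625, v̄ = (0.40+0.24)/2 = 0.32 → q = 3.82×0.625×0.32 = 0.7640 m³/s
Q = Σ q = 1.435 m³/s

1.43 m³/s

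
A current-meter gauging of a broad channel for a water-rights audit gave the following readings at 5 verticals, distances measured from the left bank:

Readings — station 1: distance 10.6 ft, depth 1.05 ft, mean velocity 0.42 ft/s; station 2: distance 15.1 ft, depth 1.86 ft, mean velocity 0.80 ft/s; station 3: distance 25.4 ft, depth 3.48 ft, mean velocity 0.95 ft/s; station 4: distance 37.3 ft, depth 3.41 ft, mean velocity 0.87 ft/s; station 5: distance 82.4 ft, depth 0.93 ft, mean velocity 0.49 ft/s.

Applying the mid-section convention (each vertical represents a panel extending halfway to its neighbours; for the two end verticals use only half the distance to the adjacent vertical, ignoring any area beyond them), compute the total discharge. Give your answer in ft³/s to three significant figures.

w_1 = (15.1 − 10.6)/2 = 2.25 ft; q_1 = 0.42 × 1.05 × 2.25 = 0.9923 ft³/s
w_2 = (25.4 − 10.6)/2 = 7.4 ft; q_2 = 0.80 × 1.86 × 7.4 = 11.01 ft³/s
w_3 = (37.3 − 15.1)/2 = 11.1 ft; q_3 = 0.95 × 3.48 × 11.1 = 36.70 ft³/s
w_4 = (82.4 − 25.4)/2 = 28.5 ft; q_4 = 0.87 × 3.41 × 28.5 = 84.55 ft³/s
w_5 = (82.4 − 37.3)/2 = 22.55 ft; q_5 = 0.49 × 0.93 × 22.55 = 10.28 ft³/s
Q = Σ qᵢ = 143.5 ft³/s

144 ft³/s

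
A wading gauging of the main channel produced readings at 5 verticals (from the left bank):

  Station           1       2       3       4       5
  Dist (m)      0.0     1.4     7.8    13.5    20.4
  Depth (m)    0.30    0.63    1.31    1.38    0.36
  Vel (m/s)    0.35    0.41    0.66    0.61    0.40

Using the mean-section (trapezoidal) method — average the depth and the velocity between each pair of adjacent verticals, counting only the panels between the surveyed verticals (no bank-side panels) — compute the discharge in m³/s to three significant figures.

Panel 1-2: Δb = 1.4 m, d̄ = (0.30+0.63)/2 = 0.465, v̄ = (0.35+0.41)/2 = 0.38 → q = 1.4×0.465×0.38 = 0.2474 m³/s
Panel 2-3: Δb = 6.4 m, d̄ = (0.63+1.31)/2 = 0.97, v̄ = (0.41+0.66)/2 = 0.535 → q = 6.4×0.97×0.535 = 3.321 m³/s
Panel 3-4: Δb = 5.7 m, d̄ = (1.31+1.38)/2 = 1.345, v̄ = (0.66+0.61)/2 = 0.635 → q = 5.7×1.345×0.635 = 4.868 m³/s
Panel 4-5: Δb = 6.9 m, d̄ = (1.38+0.36)/2 = 0.87, v̄ = (0.61+0.40)/2 = 0.505 → q = 6.9×0.87×0.505 = 3.032 m³/s
Q = Σ q = 11.47 m³/s

11.5 m³/s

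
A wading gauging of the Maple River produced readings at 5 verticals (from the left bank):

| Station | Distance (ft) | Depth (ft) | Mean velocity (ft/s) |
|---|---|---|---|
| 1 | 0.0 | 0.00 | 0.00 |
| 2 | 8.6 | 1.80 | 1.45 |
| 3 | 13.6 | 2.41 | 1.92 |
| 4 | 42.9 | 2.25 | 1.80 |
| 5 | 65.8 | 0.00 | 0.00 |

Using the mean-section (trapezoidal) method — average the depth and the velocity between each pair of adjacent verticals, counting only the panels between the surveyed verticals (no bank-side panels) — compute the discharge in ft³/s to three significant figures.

Panel 1-2: Δb = 8.6 ft, d̄ = (0.00+1.80)/2 = 0.9, v̄ = (0.00+1.45)/2 = 0.725 → q = 8.6×0.9×0.725 = 5.612 ft³/s
Panel 2-3: Δb = 5 ft, d̄ = (1.80+2.41)/2 = 2.105, v̄ = (1.45+1.92)/2 = 1.685 → q = 5×2.105×1.685 = 17.73 ft³/s
Panel 3-4: Δb = 29.3 ft, d̄ = (2.41+2.25)/2 = 2.33, v̄ = (1.92+1.80)/2 = 1.86 → q = 29.3×2.33×1.86 = 127.0 ft³/s
Panel 4-5: Δb = 22.9 ft, d̄ = (2.25+0.00)/2 = 1.125, v̄ = (1.80+0.00)/2 = 0.9 → q = 22.9×1.125×0.9 = 23.19 ft³/s
Q = Σ q = 173.5 ft³/s

174 ft³/s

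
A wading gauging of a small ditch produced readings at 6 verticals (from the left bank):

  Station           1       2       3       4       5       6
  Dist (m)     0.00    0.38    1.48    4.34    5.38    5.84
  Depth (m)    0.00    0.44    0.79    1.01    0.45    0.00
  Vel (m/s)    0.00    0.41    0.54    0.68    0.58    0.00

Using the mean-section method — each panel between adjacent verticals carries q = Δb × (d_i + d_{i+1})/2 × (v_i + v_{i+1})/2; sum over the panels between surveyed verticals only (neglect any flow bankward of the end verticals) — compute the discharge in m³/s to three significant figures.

2.42 m³/s

Panel 1-2: Δb = 0.38 m, d̄ = (0.00+0.44)/2 = 0.22, v̄ = (0.00+0.41)/2 = 0.205 → q = 0.38×0.22×0.205 = 0.01714 m³/s
Panel 2-3: Δb = 1.1 m, d̄ = (0.44+0.79)/2 = 0.615, v̄ = (0.41+0.54)/2 = 0.475 → q = 1.1×0.615×0.475 = 0.3213 m³/s
Panel 3-4: Δb = 2.86 m, d̄ = (0.79+1.01)/2 = 0.9, v̄ = (0.54+0.68)/2 = 0.61 → q = 2.86×0.9×0.61 = 1.570 m³/s
Panel 4-5: Δb = 1.04 m, d̄ = (1.01+0.45)/2 = 0.73, v̄ = (0.68+0.58)/2 = 0.63 → q = 1.04×0.73×0.63 = 0.4783 m³/s
Panel 5-6: Δb = 0.46 m, d̄ = (0.45+0.00)/2 = 0.225, v̄ = (0.58+0.00)/2 = 0.29 → q = 0.46×0.225×0.29 = 0.03002 m³/s
Q = Σ q = 2.417 m³/s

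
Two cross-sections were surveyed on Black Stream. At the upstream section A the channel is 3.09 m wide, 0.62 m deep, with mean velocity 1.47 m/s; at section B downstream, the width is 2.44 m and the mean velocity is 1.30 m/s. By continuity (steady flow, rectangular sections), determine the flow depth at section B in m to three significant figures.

Q = A₁V₁ = (3.09×0.62) × 1.47 = 2.816 m³/s
d₂ = Q/(b₂ V₂) = 2.816/(2.44×1.30) = 0.8878 m

0.888 m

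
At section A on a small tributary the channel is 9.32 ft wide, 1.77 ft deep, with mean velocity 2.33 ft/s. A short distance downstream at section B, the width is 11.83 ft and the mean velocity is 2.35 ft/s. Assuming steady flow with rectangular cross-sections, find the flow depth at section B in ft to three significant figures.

1.38 ft

Q = A₁V₁ = (9.32×1.77) × 2.33 = 38.44 ft³/s
d₂ = Q/(b₂ V₂) = 38.44/(11.83×2.35) = 1.383 ft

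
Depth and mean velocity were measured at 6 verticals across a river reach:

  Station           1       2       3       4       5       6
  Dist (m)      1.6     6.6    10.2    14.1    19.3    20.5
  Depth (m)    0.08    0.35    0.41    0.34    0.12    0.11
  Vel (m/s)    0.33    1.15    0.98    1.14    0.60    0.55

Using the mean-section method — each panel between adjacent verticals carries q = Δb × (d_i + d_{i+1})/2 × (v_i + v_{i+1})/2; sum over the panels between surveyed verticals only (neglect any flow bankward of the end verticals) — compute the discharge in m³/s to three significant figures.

Panel 1-2: Δb = 5 m, d̄ = (0.08+0.35)/2 = 0.215, v̄ = (0.33+1.15)/2 = 0.74 → q = 5×0.215×0.74 = 0.7955 m³/s
Panel 2-3: Δb = 3.6 m, d̄ = (0.35+0.41)/2 = 0.38, v̄ = (1.15+0.98)/2 = 1.065 → q = 3.6×0.38×1.065 = 1.457 m³/s
Panel 3-4: Δb = 3.9 m, d̄ = (0.41+0.34)/2 = 0.375, v̄ = (0.98+1.14)/2 = 1.06 → q = 3.9×0.375×1.06 = 1.550 m³/s
Panel 4-5: Δb = 5.2 m, d̄ = (0.34+0.12)/2 = 0.23, v̄ = (1.14+0.60)/2 = 0.87 → q = 5.2×0.23×0.87 = 1.041 m³/s
Panel 5-6: Δb = 1.2 m, d̄ = (0.12+0.11)/2 = 0.115, v̄ = (0.60+0.55)/2 = 0.575 → q = 1.2×0.115×0.575 = 0.07935 m³/s
Q = Σ q = 4.923 m³/s

4.92 m³/s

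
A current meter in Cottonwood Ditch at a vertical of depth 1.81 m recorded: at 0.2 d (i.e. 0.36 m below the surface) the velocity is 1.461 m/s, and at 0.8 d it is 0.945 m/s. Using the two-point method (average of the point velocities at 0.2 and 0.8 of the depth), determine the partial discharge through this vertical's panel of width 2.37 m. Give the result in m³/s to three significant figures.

5.16 m³/s

v̄ = (1.461 + 0.945) / 2 = 1.203 m/s
q = v̄ × d × w = 1.203 × 1.81 × 2.37 = 5.161 m³/s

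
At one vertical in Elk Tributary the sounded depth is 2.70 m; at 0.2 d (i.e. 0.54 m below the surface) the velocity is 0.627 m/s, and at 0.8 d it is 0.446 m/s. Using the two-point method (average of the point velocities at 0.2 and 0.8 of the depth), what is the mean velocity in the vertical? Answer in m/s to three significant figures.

v̄ = (0.627 + 0.446) / 2 = 0.5365 m/s

0.537 m/s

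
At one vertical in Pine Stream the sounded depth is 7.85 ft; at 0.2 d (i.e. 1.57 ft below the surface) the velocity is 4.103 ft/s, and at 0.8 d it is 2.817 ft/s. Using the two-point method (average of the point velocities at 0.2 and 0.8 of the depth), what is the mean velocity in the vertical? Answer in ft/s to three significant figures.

3.46 ft/s

v̄ = (4.103 + 2.817) / 2 = 3.460 ft/s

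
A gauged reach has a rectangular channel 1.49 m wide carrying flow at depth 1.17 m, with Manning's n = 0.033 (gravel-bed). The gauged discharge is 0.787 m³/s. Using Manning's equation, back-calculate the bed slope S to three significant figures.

A = b·y = 1.49 × 1.17 = 1.743 m²
P = b + 2y = 1.49 + 2×1.17 = 3.830 m
R = A/P = 1.743/3.830 = 0.4552 m
S = (Q·n / (1·A·R^(2/3)))² = (0.787×0.033 / (1×1.743×0.5917))² = 0.0006339

0.000634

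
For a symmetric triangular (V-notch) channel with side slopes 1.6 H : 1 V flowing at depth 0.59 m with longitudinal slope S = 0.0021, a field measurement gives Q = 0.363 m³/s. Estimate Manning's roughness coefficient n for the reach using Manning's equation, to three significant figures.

0.0279

A = z·y² = 1.6×0.59² = 0.5570 m²
P = 2y√(1+z²) = 2×0.59×√(1+1.6²) = 2.226 m
R = A/P = 0.5570/2.226 = 0.2502 m
n = (1/Q)·A·R^(2/3)·S^(1/2) = (1/0.363) × 0.5570 × 0.3970 × 0.04583 = 0.02792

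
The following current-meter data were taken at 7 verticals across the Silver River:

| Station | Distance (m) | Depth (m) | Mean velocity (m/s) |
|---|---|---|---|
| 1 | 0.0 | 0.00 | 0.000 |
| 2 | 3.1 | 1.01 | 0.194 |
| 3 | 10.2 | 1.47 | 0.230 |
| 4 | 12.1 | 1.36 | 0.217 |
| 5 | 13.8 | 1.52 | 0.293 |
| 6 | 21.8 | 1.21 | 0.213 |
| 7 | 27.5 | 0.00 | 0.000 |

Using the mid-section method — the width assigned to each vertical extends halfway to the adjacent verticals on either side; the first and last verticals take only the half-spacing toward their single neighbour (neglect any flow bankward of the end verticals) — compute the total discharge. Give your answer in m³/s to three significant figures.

6.98 m³/s

w_2 = (10.2 − 0.0)/2 = 5.1 m; q_2 = 0.194 × 1.01 × 5.1 = 0.9993 m³/s
w_3 = (12.1 − 3.1)/2 = 4.5 m; q_3 = 0.230 × 1.47 × 4.5 = 1.521 m³/s
w_4 = (13.8 − 10.2)/2 = 1.8 m; q_4 = 0.217 × 1.36 × 1.8 = 0.5312 m³/s
w_5 = (21.8 − 12.1)/2 = 4.85 m; q_5 = 0.293 × 1.52 × 4.85 = 2.160 m³/s
w_6 = (27.5 − 13.8)/2 = 6.85 m; q_6 = 0.213 × 1.21 × 6.85 = 1.765 m³/s
Stations 1, 7 contribute zero (depth or velocity is 0).
Q = Σ qᵢ = 6.977 m³/s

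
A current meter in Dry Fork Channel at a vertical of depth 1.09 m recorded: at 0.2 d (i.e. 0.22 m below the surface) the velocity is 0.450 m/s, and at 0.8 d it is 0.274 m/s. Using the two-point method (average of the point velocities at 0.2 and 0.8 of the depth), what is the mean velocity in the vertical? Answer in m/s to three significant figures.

0.362 m/s

v̄ = (0.450 + 0.274) / 2 = 0.3620 m/s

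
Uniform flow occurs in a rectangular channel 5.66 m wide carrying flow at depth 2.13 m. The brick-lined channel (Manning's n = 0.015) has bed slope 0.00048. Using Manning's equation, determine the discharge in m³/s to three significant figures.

20.1 m³/s

A = b·y = 5.66 × 2.13 = 12.06 m²
P = b + 2y = 5.66 + 2×2.13 = 9.920 m
R = A/P = 12.06/9.920 = 1.215 m
Q = (1/n)·A·R^(2/3)·S^(1/2) = (1/0.015) × 12.06 × 1.215^(2/3) × 0.00048^(1/2) = 20.05 m³/s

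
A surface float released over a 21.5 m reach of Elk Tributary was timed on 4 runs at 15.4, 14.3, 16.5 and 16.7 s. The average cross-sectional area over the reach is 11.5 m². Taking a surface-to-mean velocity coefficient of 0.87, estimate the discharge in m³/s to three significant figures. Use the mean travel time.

13.7 m³/s

t̄ = (15.4 + 14.3 + 16.5 + 16.7) / 4 = 15.725 s
v_surface = L / t̄ = 21.5 / 15.725 = 1.367 m/s
v_mean = 0.87 × 1.367 = 1.190 m/s
Q = A × v_mean = 11.5 × 1.190 = 13.68 m³/s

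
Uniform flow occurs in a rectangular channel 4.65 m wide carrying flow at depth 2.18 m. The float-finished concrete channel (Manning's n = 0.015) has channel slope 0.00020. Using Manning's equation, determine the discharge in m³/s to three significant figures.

10.3 m³/s

A = b·y = 4.65 × 2.18 = 10.14 m²
P = b + 2y = 4.65 + 2×2.18 = 9.010 m
R = A/P = 10.14/9.010 = 1.125 m
Q = (1/n)·A·R^(2/3)·S^(1/2) = (1/0.015) × 10.14 × 1.125^(2/3) × 0.00020^(1/2) = 10.34 m³/s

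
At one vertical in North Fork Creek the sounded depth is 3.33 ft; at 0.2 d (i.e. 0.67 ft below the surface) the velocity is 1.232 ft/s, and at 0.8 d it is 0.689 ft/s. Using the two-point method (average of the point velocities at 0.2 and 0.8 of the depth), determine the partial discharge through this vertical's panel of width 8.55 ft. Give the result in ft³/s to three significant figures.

v̄ = (1.232 + 0.689) / 2 = 0.9605 ft/s
q = v̄ × d × w = 0.9605 × 3.33 × 8.55 = 27.35 ft³/s

27.3 ft³/s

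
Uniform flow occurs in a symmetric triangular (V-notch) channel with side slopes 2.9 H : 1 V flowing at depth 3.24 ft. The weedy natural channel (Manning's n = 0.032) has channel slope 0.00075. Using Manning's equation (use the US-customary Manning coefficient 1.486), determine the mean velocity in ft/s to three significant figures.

1.69 ft/s

A = z·y² = 2.9×3.24² = 30.44 ft²
P = 2y√(1+z²) = 2×3.24×√(1+2.9²) = 19.88 ft
R = A/P = 30.44/19.88 = 1.532 ft
Q = (1.486/n)·A·R^(2/3)·S^(1/2) = (1.486/0.032) × 30.44 × 1.532^(2/3) × 0.00075^(1/2) = 51.44 ft³/s
V = Q/A = 51.44/30.44 = 1.690 ft/s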